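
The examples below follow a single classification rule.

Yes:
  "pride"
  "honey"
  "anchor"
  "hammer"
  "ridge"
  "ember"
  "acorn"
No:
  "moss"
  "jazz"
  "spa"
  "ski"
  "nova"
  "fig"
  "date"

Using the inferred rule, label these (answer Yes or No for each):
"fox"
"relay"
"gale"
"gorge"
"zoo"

No, Yes, No, Yes, No

The simplest hypothesis consistent with all the labels is: length ≥ 5.
"fox" → length 3 → No. "relay" → length 5 → Yes. "gale" → length 4 → No. "gorge" → length 5 → Yes. "zoo" → length 3 → No.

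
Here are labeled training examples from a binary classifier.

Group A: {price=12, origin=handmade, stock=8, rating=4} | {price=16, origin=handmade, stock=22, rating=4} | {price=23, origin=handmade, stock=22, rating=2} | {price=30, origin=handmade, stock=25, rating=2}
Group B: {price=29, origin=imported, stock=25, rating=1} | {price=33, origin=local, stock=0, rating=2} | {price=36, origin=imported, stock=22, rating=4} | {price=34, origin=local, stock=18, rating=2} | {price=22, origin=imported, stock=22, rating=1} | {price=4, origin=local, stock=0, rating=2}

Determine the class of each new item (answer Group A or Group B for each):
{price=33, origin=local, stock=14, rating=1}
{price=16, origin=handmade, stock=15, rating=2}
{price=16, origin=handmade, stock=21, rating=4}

Checking candidate rules against both groups, what survives is: origin is handmade.
{price=33, origin=local, stock=14, rating=1}: origin is local, does not pass → Group B. {price=16, origin=handmade, stock=15, rating=2}: origin is handmade, has this property → Group A. {price=16, origin=handmade, stock=21, rating=4}: origin is handmade, has this property → Group A.

Group B, Group A, Group A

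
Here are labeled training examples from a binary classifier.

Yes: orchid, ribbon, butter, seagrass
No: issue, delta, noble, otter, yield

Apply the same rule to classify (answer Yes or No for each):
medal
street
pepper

No, Yes, Yes

Rule: even length. This holds for each 'Yes' example and fails for each 'No' one.
medal: No (length 5). street: Yes (length 6). pepper: Yes (length 6).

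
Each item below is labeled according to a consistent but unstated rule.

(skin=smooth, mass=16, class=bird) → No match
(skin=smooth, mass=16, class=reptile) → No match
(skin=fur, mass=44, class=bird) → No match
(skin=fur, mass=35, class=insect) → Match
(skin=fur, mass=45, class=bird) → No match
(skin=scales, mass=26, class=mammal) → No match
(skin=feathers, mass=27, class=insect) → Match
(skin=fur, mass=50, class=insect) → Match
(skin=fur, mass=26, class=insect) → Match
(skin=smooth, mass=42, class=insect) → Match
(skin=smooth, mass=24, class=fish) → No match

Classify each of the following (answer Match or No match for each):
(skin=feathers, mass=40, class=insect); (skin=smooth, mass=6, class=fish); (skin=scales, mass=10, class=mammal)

Match, No match, No match

The classifier is using: class is insect.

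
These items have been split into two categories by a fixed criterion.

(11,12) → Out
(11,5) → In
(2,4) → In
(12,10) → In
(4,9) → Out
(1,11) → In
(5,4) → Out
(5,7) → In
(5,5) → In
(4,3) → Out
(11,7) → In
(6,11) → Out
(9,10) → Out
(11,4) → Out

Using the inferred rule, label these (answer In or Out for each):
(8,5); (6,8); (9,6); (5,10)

Out, In, Out, Out

The distinguishing property — sum is even — holds for all the 'In' cases and none of the 'Out' cases.
(8,5): 8+5 = 13, fails the rule → Out. (6,8): 6+8 = 14, qualifies → In. (9,6): 9+6 = 15, fails the rule → Out. (5,10): 5+10 = 15, fails the rule → Out.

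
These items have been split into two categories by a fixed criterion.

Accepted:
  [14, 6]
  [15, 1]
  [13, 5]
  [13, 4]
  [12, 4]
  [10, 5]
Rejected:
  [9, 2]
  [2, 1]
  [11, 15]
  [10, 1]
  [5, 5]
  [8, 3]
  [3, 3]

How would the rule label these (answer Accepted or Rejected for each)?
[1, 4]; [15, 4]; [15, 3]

One predicate separates the groups cleanly: first > second AND sum ≥ 15.
[1, 4]: 1 < 4, 1+4 = 5, does not fit → Rejected.
[15, 4]: 15 > 4, 15+4 = 19, qualifies → Accepted.
[15, 3]: 15 > 3, 15+3 = 18, qualifies → Accepted.

Rejected, Accepted, Accepted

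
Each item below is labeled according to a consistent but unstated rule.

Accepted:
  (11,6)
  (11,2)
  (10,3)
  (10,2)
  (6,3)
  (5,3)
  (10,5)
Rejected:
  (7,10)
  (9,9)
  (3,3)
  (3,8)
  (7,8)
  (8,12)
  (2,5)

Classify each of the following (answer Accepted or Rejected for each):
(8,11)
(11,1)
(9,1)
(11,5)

Rejected, Accepted, Accepted, Accepted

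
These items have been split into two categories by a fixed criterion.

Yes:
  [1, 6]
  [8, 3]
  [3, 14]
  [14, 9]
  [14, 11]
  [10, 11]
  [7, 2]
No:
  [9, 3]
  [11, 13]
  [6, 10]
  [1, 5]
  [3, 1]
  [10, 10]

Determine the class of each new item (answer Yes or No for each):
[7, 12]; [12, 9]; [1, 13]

Yes, Yes, No

The common property of the 'Yes' items is: sum is odd. No 'No' item has it.
Yes: [7, 12], since 7+12 = 19. Yes: [12, 9], since 12+9 = 21. No: [1, 13], since 1+13 = 14.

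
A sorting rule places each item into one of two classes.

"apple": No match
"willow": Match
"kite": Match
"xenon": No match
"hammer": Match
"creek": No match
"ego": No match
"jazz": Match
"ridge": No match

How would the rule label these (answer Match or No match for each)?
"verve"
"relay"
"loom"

Checking candidate rules against both groups, what survives is: even length.
"verve" — length 5, hence No match. "relay" — length 5, hence No match. "loom" — length 4, hence Match.

No match, No match, Match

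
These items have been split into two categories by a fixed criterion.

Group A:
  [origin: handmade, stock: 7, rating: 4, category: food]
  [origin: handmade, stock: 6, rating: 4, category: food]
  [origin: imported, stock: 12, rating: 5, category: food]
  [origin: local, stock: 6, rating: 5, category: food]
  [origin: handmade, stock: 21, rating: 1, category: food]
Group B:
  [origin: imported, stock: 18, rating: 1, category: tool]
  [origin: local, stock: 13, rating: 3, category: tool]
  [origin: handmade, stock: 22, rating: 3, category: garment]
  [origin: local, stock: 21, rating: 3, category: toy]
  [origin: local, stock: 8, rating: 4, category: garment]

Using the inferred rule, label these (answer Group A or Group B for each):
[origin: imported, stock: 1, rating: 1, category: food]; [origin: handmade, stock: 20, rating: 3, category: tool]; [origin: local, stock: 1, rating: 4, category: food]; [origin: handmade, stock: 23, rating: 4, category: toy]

The simplest hypothesis consistent with all the labels is: category is food.
[origin: imported, stock: 1, rating: 1, category: food]: Group A (category is food).
[origin: handmade, stock: 20, rating: 3, category: tool]: Group B (category is tool).
[origin: local, stock: 1, rating: 4, category: food]: Group A (category is food).
[origin: handmade, stock: 23, rating: 4, category: toy]: Group B (category is toy).

Group A, Group B, Group A, Group B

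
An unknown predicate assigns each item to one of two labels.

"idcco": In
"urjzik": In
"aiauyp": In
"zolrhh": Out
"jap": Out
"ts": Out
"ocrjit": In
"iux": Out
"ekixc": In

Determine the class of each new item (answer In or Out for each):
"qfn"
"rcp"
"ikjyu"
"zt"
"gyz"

Out, Out, In, Out, Out

The distinguishing property — length ≥ 5 AND contains 'i' — holds for all the 'In' cases and none of the 'Out' cases.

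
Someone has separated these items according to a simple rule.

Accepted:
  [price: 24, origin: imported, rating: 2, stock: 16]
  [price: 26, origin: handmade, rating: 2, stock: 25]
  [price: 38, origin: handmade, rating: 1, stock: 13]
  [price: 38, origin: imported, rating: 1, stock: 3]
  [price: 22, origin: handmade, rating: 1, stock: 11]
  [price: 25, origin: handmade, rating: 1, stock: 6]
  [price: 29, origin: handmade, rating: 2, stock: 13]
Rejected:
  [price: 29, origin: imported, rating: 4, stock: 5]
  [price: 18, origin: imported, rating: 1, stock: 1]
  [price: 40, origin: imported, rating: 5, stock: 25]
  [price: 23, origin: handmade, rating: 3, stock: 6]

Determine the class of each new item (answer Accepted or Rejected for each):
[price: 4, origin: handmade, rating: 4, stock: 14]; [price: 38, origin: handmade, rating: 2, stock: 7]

Rejected, Accepted

A rule that fits every label: rating ≤ 2 AND stock ≥ 3 — true of each 'Accepted' example, false of each 'Rejected' one.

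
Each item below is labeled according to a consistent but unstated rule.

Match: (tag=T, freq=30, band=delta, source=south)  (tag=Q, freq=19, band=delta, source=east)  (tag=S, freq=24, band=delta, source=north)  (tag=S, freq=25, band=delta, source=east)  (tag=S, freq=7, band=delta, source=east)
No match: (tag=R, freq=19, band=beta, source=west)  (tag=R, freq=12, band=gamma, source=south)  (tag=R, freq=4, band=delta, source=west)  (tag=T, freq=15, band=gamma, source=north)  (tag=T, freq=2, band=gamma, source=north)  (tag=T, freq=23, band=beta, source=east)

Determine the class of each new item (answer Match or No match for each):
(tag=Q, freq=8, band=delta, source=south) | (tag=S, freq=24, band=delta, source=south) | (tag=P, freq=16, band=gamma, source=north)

One predicate separates the groups cleanly: band is delta AND freq ≥ 7.

Match, Match, No match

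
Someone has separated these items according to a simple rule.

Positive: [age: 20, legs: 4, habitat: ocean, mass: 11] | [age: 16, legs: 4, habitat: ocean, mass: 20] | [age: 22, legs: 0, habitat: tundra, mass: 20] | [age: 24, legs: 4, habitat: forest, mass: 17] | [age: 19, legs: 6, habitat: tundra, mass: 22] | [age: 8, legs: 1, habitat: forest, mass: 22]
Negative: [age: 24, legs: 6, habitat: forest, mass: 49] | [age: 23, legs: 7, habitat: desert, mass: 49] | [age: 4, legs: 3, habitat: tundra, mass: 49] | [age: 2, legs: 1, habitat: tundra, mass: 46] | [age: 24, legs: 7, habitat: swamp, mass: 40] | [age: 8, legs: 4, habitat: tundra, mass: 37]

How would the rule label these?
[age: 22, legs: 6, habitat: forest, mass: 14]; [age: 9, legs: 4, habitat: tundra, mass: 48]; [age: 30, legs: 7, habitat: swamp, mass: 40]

Positive, Negative, Negative

One predicate separates the groups cleanly: mass ≤ 22.
[age: 22, legs: 6, habitat: forest, mass: 14]: mass = 14 — meets the rule, so Positive. [age: 9, legs: 4, habitat: tundra, mass: 48]: mass = 48 — does not satisfy this, so Negative. [age: 30, legs: 7, habitat: swamp, mass: 40]: mass = 40 — does not satisfy this, so Negative.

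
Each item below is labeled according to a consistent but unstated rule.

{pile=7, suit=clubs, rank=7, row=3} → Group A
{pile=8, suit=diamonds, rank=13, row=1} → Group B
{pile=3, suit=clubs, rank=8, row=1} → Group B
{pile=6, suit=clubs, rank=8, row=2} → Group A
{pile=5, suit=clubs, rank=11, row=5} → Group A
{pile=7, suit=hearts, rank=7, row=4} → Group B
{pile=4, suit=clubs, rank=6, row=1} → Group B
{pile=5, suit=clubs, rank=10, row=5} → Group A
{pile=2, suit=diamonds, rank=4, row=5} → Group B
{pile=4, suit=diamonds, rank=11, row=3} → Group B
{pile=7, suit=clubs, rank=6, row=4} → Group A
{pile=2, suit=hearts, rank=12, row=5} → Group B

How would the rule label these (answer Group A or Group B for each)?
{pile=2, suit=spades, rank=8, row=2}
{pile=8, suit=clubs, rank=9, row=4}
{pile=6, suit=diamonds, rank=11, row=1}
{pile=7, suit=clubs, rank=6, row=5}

The common property of the 'Group A' items is: suit is clubs AND row ≥ 2. No 'Group B' item has it.
{pile=2, suit=spades, rank=8, row=2}: Group B (suit is spades, row = 2).
{pile=8, suit=clubs, rank=9, row=4}: Group A (suit is clubs, row = 4).
{pile=6, suit=diamonds, rank=11, row=1}: Group B (suit is diamonds, row = 1).
{pile=7, suit=clubs, rank=6, row=5}: Group A (suit is clubs, row = 5).

Group B, Group A, Group B, Group A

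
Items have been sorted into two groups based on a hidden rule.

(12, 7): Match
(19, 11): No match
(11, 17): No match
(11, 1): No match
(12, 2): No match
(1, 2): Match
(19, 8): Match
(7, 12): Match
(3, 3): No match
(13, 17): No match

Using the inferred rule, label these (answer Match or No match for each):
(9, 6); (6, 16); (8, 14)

The pattern is that an item is 'Match' exactly when: sum is odd.
(9, 6) → 9+6 = 15 → Match.
(6, 16) → 6+16 = 22 → No match.
(8, 14) → 8+14 = 22 → No match.

Match, No match, No match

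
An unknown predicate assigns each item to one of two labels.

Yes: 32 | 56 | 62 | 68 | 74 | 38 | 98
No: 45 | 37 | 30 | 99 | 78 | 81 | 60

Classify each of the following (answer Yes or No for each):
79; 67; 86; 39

Rule: ≡ 2 (mod 3). This holds for each 'Yes' example and fails for each 'No' one.

No, No, Yes, No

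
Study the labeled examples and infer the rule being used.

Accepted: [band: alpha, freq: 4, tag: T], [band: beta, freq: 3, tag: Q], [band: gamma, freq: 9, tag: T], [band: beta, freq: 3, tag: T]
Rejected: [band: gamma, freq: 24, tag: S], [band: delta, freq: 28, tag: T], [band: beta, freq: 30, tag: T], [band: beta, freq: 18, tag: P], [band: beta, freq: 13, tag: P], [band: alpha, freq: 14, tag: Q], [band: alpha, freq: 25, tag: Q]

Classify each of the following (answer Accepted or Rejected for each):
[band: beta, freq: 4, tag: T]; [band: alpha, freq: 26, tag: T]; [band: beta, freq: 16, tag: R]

Accepted, Rejected, Rejected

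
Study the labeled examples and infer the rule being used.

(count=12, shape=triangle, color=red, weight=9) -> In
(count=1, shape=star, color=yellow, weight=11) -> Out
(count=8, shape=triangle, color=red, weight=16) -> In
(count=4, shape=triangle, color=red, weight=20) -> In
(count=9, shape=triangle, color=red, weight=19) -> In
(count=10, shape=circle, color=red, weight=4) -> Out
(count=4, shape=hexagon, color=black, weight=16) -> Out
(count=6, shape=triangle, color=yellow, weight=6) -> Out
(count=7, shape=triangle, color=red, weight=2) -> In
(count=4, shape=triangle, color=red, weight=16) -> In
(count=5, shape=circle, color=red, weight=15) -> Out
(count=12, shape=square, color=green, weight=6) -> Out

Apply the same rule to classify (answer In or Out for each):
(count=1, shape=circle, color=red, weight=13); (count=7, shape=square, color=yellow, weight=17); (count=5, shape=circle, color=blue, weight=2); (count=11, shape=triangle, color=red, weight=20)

Out, Out, Out, In

One predicate separates the groups cleanly: color is red AND shape is triangle.
(count=1, shape=circle, color=red, weight=13): Out (color is red, shape is circle).
(count=7, shape=square, color=yellow, weight=17): Out (color is yellow, shape is square).
(count=5, shape=circle, color=blue, weight=2): Out (color is blue, shape is circle).
(count=11, shape=triangle, color=red, weight=20): In (color is red, shape is triangle).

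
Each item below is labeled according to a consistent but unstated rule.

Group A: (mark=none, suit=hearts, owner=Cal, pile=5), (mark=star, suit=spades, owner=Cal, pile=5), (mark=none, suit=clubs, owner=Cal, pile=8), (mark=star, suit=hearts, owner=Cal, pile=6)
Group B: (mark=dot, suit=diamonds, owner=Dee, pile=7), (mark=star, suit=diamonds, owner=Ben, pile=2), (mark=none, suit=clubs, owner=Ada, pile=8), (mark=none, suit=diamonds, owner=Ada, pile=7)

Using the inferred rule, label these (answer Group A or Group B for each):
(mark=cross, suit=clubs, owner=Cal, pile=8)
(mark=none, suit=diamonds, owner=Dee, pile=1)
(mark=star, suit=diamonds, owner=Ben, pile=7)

Group A, Group B, Group B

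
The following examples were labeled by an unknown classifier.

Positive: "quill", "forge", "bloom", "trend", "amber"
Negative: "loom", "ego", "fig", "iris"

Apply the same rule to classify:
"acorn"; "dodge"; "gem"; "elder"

Positive, Positive, Negative, Positive

The pattern is that an item is 'Positive' exactly when: length 5.
"acorn": length 5, checks out → Positive. "dodge": length 5, checks out → Positive. "gem": length 3, does not pass → Negative. "elder": length 5, checks out → Positive.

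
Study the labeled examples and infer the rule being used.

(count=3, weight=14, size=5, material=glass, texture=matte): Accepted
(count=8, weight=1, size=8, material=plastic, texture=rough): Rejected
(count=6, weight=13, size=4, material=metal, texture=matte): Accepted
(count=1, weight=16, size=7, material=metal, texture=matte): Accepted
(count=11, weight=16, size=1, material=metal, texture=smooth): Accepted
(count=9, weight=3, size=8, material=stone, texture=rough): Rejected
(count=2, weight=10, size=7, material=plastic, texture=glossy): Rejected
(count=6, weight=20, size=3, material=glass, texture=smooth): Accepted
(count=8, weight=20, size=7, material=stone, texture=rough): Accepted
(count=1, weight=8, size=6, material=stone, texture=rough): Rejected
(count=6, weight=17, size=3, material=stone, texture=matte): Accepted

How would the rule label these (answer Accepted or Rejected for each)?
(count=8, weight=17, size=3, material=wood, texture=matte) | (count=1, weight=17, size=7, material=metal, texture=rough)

Accepted, Accepted

The classifier is using: weight ≥ 13.
Accepted: (count=8, weight=17, size=3, material=wood, texture=matte), since weight = 17. Accepted: (count=1, weight=17, size=7, material=metal, texture=rough), since weight = 17.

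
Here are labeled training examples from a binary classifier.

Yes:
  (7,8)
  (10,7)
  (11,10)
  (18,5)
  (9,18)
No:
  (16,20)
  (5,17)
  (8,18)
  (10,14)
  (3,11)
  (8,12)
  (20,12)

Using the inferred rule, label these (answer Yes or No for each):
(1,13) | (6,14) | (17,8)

No, No, Yes

One predicate separates the groups cleanly: sum is odd.
No: (1,13), since 1+13 = 14.
No: (6,14), since 6+14 = 20.
Yes: (17,8), since 17+8 = 25.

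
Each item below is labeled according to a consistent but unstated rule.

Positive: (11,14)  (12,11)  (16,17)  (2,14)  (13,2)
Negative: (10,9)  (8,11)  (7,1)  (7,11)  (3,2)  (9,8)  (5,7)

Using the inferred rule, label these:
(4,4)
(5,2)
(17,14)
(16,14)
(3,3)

Negative, Negative, Positive, Positive, Negative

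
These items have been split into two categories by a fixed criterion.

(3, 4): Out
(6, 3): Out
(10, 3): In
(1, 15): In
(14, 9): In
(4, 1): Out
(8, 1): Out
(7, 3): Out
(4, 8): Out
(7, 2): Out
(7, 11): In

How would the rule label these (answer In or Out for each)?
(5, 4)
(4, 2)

One predicate separates the groups cleanly: sum ≥ 13.
(5, 4): 5+4 = 9 — lacks this property, so Out. (4, 2): 4+2 = 6 — lacks this property, so Out.

Out, Out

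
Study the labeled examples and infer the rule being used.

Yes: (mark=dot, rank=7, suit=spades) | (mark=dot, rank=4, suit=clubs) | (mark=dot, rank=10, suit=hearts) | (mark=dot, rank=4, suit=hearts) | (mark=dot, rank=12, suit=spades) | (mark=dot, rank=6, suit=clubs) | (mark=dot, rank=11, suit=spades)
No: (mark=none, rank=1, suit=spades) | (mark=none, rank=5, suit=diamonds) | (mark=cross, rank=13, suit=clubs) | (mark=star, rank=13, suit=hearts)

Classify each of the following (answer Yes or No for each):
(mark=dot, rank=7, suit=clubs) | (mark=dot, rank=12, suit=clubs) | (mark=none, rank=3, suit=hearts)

Yes, Yes, No

The distinguishing property — mark is dot — holds for all the 'Yes' cases and none of the 'No' cases.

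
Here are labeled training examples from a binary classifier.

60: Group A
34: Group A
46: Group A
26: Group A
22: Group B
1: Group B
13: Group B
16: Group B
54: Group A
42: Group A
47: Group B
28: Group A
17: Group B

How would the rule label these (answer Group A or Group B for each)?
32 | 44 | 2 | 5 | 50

The rule appears to be: even AND at least 26.

Group A, Group A, Group B, Group B, Group A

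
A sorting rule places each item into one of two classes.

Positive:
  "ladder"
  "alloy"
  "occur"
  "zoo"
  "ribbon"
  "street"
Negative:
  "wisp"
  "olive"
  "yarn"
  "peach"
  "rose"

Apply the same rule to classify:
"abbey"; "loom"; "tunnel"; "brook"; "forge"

The distinguishing property — has a double letter — holds for all the 'Positive' cases and none of the 'Negative' cases.
"abbey" → 'bb' doubled → Positive. "loom" → 'oo' doubled → Positive. "tunnel" → 'nn' doubled → Positive. "brook" → 'oo' doubled → Positive. "forge" → no doubled letter → Negative.

Positive, Positive, Positive, Positive, Negative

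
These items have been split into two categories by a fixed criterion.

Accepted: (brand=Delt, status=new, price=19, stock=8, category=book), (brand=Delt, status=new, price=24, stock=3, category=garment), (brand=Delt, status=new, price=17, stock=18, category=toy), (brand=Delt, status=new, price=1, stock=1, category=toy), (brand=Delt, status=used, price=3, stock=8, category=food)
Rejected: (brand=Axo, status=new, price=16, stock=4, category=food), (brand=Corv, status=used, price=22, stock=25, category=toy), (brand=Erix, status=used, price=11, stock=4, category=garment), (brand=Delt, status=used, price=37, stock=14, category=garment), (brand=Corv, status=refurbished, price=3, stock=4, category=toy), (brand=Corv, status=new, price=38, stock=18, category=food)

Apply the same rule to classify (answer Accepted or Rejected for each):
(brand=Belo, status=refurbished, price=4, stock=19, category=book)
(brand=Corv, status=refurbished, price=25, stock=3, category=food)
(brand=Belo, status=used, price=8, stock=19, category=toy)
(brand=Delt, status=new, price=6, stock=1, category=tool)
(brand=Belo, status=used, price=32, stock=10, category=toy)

The pattern is that an item is 'Accepted' exactly when: brand is Delt AND price ≤ 24.
(brand=Belo, status=refurbished, price=4, stock=19, category=book): brand is Belo, price = 4 — fails this test, so Rejected. (brand=Corv, status=refurbished, price=25, stock=3, category=food): brand is Corv, price = 25 — fails this test, so Rejected. (brand=Belo, status=used, price=8, stock=19, category=toy): brand is Belo, price = 8 — fails this test, so Rejected. (brand=Delt, status=new, price=6, stock=1, category=tool): brand is Delt, price = 6 — satisfies this, so Accepted. (brand=Belo, status=used, price=32, stock=10, category=toy): brand is Belo, price = 32 — fails this test, so Rejected.

Rejected, Rejected, Rejected, Accepted, Rejected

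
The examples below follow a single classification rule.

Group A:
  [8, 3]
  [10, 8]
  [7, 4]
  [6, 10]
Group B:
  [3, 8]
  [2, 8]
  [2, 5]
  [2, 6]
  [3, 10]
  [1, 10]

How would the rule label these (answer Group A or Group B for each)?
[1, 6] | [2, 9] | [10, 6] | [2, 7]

Group B, Group B, Group A, Group B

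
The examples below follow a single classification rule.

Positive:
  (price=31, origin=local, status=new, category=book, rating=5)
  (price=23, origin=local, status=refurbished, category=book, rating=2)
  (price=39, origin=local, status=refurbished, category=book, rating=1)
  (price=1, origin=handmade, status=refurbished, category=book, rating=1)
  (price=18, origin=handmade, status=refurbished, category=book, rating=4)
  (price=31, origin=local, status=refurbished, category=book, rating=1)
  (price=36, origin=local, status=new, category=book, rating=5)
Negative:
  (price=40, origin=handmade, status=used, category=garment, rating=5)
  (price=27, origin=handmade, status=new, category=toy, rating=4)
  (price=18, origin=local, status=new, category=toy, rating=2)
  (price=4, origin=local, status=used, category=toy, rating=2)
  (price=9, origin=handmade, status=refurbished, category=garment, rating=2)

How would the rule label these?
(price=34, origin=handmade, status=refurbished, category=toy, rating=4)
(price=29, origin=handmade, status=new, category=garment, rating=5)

Rule: category is book. This holds for each 'Positive' example and fails for each 'Negative' one.
(price=34, origin=handmade, status=refurbished, category=toy, rating=4) → category is toy → Negative.
(price=29, origin=handmade, status=new, category=garment, rating=5) → category is garment → Negative.

Negative, Negative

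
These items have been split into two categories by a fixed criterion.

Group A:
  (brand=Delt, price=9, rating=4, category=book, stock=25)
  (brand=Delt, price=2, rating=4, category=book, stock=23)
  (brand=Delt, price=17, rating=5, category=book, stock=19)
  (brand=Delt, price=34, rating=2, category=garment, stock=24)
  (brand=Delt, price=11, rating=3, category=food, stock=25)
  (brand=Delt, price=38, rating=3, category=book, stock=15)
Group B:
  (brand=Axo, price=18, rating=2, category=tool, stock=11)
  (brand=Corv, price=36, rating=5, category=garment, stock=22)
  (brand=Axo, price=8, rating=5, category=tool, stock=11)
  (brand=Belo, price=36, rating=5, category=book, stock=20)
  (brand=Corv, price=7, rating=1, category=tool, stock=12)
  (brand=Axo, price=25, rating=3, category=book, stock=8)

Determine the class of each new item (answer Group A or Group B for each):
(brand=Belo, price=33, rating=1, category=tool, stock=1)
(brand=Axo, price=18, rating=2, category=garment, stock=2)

Group B, Group B

All 'Group A' examples share one property — brand is Delt — and every 'Group B' example lacks it.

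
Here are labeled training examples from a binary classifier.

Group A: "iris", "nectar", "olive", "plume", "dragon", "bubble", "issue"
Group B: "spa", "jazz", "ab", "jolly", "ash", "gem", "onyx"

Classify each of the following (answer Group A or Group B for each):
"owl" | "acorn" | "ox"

All 'Group A' examples share one property — has ≥ 2 vowels — and every 'Group B' example lacks it.

Group B, Group A, Group B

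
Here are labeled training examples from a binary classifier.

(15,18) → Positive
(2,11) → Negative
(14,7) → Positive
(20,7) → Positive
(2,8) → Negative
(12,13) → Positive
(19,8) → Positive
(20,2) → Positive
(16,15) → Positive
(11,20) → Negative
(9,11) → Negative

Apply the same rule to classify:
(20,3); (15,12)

Positive, Positive

Rule: first ≥ 12. This holds for each 'Positive' example and fails for each 'Negative' one.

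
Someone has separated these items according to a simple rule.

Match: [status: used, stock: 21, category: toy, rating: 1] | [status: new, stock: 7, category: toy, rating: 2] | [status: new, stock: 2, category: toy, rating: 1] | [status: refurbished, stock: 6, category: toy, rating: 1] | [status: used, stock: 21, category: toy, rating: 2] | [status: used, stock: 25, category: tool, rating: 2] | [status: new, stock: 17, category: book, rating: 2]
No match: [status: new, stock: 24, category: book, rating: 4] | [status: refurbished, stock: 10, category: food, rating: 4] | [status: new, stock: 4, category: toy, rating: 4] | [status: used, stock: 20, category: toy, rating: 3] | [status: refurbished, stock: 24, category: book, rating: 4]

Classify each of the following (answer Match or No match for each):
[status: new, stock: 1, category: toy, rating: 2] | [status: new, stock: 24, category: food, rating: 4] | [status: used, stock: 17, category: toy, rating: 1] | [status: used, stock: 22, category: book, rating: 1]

Match, No match, Match, Match

The distinguishing property — rating ≤ 2 — holds for all the 'Match' cases and none of the 'No match' cases.
[status: new, stock: 1, category: toy, rating: 2] → rating = 2 → Match.
[status: new, stock: 24, category: food, rating: 4] → rating = 4 → No match.
[status: used, stock: 17, category: toy, rating: 1] → rating = 1 → Match.
[status: used, stock: 22, category: book, rating: 1] → rating = 1 → Match.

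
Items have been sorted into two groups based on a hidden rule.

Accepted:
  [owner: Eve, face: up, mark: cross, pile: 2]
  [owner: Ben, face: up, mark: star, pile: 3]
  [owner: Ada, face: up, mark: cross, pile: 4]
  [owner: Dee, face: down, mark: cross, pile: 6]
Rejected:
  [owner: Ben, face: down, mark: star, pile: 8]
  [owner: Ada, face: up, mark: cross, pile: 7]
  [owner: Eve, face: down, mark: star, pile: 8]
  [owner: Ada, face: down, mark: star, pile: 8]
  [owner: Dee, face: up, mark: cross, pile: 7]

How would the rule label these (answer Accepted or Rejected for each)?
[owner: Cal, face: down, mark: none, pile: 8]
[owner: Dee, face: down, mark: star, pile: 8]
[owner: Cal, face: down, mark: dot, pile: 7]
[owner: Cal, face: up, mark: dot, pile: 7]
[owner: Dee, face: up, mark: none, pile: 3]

The pattern is that an item is 'Accepted' exactly when: pile ≤ 6.
[owner: Cal, face: down, mark: none, pile: 8]: pile = 8 — lacks this property, so Rejected.
[owner: Dee, face: down, mark: star, pile: 8]: pile = 8 — lacks this property, so Rejected.
[owner: Cal, face: down, mark: dot, pile: 7]: pile = 7 — lacks this property, so Rejected.
[owner: Cal, face: up, mark: dot, pile: 7]: pile = 7 — lacks this property, so Rejected.
[owner: Dee, face: up, mark: none, pile: 3]: pile = 3 — passes, so Accepted.

Rejected, Rejected, Rejected, Rejected, Accepted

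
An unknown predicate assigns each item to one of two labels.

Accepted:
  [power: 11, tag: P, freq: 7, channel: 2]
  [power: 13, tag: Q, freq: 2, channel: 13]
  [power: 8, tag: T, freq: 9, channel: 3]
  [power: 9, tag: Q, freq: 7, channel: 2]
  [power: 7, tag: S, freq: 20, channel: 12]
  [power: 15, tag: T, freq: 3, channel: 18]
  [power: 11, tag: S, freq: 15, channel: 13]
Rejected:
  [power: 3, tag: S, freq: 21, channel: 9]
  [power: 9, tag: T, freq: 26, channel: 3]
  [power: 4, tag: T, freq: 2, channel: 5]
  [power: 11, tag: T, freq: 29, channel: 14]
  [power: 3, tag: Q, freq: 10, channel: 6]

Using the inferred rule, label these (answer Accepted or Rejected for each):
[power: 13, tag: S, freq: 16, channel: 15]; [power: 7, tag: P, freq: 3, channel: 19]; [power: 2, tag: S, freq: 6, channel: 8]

Accepted, Accepted, Rejected

All 'Accepted' examples share one property — freq ≤ 20 AND power ≥ 7 — and every 'Rejected' example lacks it.
Accepted: [power: 13, tag: S, freq: 16, channel: 15], since freq = 16, power = 13.
Accepted: [power: 7, tag: P, freq: 3, channel: 19], since freq = 3, power = 7.
Rejected: [power: 2, tag: S, freq: 6, channel: 8], since freq = 6, power = 2.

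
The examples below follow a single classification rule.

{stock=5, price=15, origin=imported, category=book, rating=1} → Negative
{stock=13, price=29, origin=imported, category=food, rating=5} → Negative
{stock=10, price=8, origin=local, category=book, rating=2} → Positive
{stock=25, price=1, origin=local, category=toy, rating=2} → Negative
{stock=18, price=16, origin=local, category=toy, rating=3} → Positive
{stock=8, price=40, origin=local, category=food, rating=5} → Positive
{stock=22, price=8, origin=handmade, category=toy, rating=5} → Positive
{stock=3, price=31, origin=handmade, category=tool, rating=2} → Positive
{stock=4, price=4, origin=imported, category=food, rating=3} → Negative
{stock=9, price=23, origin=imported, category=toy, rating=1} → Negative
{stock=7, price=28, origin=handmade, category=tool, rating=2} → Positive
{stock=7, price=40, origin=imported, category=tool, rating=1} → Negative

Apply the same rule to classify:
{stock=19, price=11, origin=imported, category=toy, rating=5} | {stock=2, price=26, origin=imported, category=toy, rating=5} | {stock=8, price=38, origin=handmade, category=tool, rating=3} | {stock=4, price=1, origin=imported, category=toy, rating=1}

Negative, Negative, Positive, Negative

The classifier is using: origin is not imported AND price ≥ 4.
{stock=19, price=11, origin=imported, category=toy, rating=5}: origin is imported, price = 11, doesn't match → Negative. {stock=2, price=26, origin=imported, category=toy, rating=5}: origin is imported, price = 26, doesn't match → Negative. {stock=8, price=38, origin=handmade, category=tool, rating=3}: origin is handmade, price = 38, matches → Positive. {stock=4, price=1, origin=imported, category=toy, rating=1}: origin is imported, price = 1, doesn't match → Negative.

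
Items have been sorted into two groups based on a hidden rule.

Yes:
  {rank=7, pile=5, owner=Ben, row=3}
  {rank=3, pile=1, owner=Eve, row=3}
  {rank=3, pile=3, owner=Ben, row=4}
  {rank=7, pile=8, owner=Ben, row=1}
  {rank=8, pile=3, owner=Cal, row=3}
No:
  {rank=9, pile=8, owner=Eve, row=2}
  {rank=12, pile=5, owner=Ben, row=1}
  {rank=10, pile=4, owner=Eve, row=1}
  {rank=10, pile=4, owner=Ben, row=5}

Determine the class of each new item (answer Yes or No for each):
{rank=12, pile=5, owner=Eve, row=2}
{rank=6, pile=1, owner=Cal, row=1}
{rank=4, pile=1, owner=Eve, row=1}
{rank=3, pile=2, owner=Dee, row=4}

No, Yes, Yes, Yes

The classifier is using: rank ≤ 8.
{rank=12, pile=5, owner=Eve, row=2}: rank = 12, fails this test → No. {rank=6, pile=1, owner=Cal, row=1}: rank = 6, meets the rule → Yes. {rank=4, pile=1, owner=Eve, row=1}: rank = 4, meets the rule → Yes. {rank=3, pile=2, owner=Dee, row=4}: rank = 3, meets the rule → Yes.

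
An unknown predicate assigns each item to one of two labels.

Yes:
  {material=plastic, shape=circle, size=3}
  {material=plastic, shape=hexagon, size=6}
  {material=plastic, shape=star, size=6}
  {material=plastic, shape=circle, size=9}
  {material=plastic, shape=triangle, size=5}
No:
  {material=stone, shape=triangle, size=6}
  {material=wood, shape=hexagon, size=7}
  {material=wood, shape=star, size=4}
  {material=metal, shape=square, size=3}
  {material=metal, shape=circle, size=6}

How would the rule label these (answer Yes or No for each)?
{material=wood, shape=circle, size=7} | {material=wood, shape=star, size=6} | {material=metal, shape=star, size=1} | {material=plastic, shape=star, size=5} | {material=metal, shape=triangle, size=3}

Checking candidate rules against both groups, what survives is: material is plastic.

No, No, No, Yes, No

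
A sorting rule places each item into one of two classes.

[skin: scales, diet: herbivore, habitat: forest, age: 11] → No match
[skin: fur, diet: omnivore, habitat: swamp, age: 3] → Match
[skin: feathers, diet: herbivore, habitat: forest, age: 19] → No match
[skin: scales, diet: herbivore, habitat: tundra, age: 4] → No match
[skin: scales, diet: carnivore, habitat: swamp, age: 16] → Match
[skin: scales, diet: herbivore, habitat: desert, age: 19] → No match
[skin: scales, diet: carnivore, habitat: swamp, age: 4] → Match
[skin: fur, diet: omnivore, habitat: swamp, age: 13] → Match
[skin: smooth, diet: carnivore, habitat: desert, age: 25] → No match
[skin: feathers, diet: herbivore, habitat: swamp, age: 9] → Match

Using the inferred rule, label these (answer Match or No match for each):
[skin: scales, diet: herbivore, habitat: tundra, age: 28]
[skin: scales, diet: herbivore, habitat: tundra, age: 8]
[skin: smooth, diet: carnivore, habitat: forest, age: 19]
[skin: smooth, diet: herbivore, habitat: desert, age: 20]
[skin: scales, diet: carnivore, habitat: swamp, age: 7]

The pattern is that an item is 'Match' exactly when: habitat is swamp.
No match: [skin: scales, diet: herbivore, habitat: tundra, age: 28], since habitat is tundra. No match: [skin: scales, diet: herbivore, habitat: tundra, age: 8], since habitat is tundra. No match: [skin: smooth, diet: carnivore, habitat: forest, age: 19], since habitat is forest. No match: [skin: smooth, diet: herbivore, habitat: desert, age: 20], since habitat is desert. Match: [skin: scales, diet: carnivore, habitat: swamp, age: 7], since habitat is swamp.

No match, No match, No match, No match, Match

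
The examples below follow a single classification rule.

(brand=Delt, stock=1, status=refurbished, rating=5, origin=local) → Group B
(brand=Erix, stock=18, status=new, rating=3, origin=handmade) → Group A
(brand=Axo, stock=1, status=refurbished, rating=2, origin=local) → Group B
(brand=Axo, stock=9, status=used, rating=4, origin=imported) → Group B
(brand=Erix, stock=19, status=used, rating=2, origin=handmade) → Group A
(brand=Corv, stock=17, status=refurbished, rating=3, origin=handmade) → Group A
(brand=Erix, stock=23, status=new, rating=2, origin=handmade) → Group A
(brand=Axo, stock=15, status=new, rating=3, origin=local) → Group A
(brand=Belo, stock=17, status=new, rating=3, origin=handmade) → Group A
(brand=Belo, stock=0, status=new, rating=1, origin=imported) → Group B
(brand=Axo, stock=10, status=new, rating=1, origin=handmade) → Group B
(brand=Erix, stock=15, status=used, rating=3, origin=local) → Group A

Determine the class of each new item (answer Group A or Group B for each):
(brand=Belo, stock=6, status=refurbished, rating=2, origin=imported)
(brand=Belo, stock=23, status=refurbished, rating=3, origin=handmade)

The simplest hypothesis consistent with all the labels is: stock ≥ 15.

Group B, Group A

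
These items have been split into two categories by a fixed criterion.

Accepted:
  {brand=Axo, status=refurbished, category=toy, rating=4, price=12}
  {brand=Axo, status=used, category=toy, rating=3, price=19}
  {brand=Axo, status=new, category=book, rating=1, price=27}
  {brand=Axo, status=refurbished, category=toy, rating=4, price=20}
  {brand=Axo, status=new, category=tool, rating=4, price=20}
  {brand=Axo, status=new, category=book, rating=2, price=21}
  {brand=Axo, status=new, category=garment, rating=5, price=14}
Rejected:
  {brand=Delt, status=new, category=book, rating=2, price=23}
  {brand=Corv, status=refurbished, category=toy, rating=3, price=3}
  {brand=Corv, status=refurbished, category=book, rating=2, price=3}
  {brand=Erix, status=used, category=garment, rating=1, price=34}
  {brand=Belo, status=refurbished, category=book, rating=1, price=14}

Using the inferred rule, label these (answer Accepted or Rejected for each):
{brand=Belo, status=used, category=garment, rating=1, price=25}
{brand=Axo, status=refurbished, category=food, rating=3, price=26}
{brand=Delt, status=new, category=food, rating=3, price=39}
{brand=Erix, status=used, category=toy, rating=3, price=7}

Rejected, Accepted, Rejected, Rejected

The classifier is using: brand is Axo.
{brand=Belo, status=used, category=garment, rating=1, price=25}: Rejected (brand is Belo).
{brand=Axo, status=refurbished, category=food, rating=3, price=26}: Accepted (brand is Axo).
{brand=Delt, status=new, category=food, rating=3, price=39}: Rejected (brand is Delt).
{brand=Erix, status=used, category=toy, rating=3, price=7}: Rejected (brand is Erix).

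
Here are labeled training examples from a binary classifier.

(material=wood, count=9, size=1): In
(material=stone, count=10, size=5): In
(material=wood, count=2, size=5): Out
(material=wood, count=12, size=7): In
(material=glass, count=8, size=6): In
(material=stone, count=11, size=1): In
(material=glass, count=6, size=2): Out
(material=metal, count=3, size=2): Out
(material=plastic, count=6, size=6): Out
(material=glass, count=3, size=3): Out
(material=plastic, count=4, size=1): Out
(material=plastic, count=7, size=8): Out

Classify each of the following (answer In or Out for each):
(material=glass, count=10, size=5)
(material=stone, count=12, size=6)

In, In

The rule appears to be: count ≥ 8.
(material=glass, count=10, size=5): count = 10, matches → In.
(material=stone, count=12, size=6): count = 12, matches → In.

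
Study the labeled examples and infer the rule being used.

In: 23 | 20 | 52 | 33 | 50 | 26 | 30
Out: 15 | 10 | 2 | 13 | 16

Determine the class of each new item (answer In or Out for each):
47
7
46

In, Out, In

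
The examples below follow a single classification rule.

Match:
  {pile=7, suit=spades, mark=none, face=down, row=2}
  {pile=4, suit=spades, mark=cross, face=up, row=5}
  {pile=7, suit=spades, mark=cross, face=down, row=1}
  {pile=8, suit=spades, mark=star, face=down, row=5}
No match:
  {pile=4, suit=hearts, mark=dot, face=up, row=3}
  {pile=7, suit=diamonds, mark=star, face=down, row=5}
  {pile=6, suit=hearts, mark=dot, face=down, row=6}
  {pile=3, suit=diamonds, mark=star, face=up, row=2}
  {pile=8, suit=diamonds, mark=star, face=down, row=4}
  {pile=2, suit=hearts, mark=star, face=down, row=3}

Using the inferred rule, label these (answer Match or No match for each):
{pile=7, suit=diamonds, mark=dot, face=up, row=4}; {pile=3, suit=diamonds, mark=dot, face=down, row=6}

Checking candidate rules against both groups, what survives is: suit is spades.
{pile=7, suit=diamonds, mark=dot, face=up, row=4} → suit is diamonds → No match. {pile=3, suit=diamonds, mark=dot, face=down, row=6} → suit is diamonds → No match.

No match, No match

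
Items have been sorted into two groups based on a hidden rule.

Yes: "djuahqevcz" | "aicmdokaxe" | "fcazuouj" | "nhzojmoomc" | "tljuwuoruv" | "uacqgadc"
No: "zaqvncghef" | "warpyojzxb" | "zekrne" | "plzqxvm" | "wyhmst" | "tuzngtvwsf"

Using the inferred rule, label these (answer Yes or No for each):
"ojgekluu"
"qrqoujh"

The pattern is that an item is 'Yes' exactly when: has ≥ 3 vowels.
"ojgekluu" — 4 vowels, hence Yes.
"qrqoujh" — 2 vowels, hence No.

Yes, No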